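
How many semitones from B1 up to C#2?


Let's work it out.
Absolute semitone position = octave×12 + chromatic position
B1: 1×12 + 11 = 23
C#2: 2×12 + 1 = 25
Difference = 25 - 23 = 2
= 2 semitones


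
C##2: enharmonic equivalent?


Enharmonic notes sound the same pitch but are spelled with different letter names
C## and D name the same pitch class
= D2


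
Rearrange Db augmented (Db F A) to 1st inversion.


Step by step:
Root position: Db F A
1st inversion: move root up an octave
Bass note: F
Notes (bottom to top) = F A Db


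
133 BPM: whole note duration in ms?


One quarter-note beat = 60000 / BPM = 60000 / 133 ms
Whole note = 4 × quarter note
Duration = 4 × 60000 / 133 = 240000 / 133
= 1804.5 ms


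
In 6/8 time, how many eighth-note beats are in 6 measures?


Let's work it out.
Time signature 6/8: the bottom number 8 means the eighth note gets one count
The top number 6 means 6 eighth-note beats per measure
Total = 6 × 6 measures
= 36 eighth-note beats


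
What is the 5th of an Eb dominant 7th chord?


Solution.
Dominant 7th chord = root + major 3rd + perfect 5th + minor 7th
Seventh chords stack in thirds, so the letter names are E-G-B-D
Root: Eb
Major 3rd above Eb: G
Perfect 5th above Eb: Bb
Minor 7th above Eb: Db
The 5th = Bb


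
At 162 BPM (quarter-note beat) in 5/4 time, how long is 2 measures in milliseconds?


Quarter-note beat duration = 60000 / 162 ms
Beats per measure (5/4) = 5
One measure = 5 × 60000 / 162 = 300000 / 162 ms
2 measures = 2 × 300000 / 162 = 600000 / 162
= 3703.7 ms


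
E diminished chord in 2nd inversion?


Let's work it out.
Root position: E G Bb
2nd inversion: move root and 3rd up an octave
Bass note: Bb
Notes (bottom to top) = Bb E G


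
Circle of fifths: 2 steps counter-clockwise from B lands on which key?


Let's work it out.
Each counter-clockwise step moves down a perfect 5th (= up a perfect 4th)
From B: B → E → A
= A


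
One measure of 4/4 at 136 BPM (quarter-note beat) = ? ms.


Working:
Quarter-note beat duration = 60000 / 136 ms
Beats per measure (4/4) = 4
One measure = 4 × 60000 / 136 = 240000 / 136 ms
= 1764.7 ms


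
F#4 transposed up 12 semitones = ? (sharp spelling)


Let's work it out.
F#4: chromatic position 6 in octave 4 → absolute = 4×12 + 6 = 54
Transpose up 12: 54 + 12 = 66
66 = 5×12 + 6 → F# in octave 5
Result = F#5


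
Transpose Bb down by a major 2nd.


major 2nd: 2 letter names, 2 semitones
Letter: B - 1 → A
Pitch: Bb - 2 semitones, spelled as an A → Ab
= Ab


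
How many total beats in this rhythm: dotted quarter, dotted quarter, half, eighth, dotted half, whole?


Solution.
Beat values:
  dotted quarter = 1.5 beats
  dotted quarter = 1.5 beats
  half = 2 beats
  eighth = 0.5 beats
  dotted half = 3 beats
  whole = 4 beats
Sum = 1.5 + 1.5 + 2 + 0.5 + 3 + 4
= 12.5 beats


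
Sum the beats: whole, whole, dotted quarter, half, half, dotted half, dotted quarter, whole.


Beat values:
  whole = 4 beats
  whole = 4 beats
  dotted quarter = 1.5 beats
  half = 2 beats
  half = 2 beats
  dotted half = 3 beats
  dotted quarter = 1.5 beats
  whole = 4 beats
Sum = 4 + 4 + 1.5 + 2 + 2 + 3 + 1.5 + 4
= 22 beats


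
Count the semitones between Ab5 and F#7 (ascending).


Absolute semitone position = octave×12 + chromatic position
Ab5: 5×12 + 8 = 68
F#7: 7×12 + 6 = 90
Difference = 90 - 68 = 22
= 22 semitones


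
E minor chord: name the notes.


Minor triad = root + minor 3rd (3 semitones) + perfect 5th (7 semitones)
A triad on E stacks thirds, so the chord tones use letter names E-G-B
Root: E
Minor 3rd above E: G
Perfect 5th above E: B
Chord = E G B


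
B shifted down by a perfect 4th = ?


perfect 4th: 4 letter names, 5 semitones
Letter: B - 3 → F
Pitch: B - 5 semitones, spelled as an F → F#
= F#


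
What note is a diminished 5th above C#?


Working:
A 5th spans 5 letter names, so from C we land on G
A diminished 5th = 6 semitones above C#
Spell G at that pitch: G
= G


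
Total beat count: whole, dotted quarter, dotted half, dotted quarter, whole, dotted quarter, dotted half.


Reasoning:
Beat values:
  whole = 4 beats
  dotted quarter = 1.5 beats
  dotted half = 3 beats
  dotted quarter = 1.5 beats
  whole = 4 beats
  dotted quarter = 1.5 beats
  dotted half = 3 beats
Sum = 4 + 1.5 + 3 + 1.5 + 4 + 1.5 + 3
= 18.5 beats


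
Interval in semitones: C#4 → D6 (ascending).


Reasoning:
Absolute semitone position = octave×12 + chromatic position
C#4: 4×12 + 1 = 49
D6: 6×12 + 2 = 74
Difference = 74 - 49 = 25
= 25 semitones


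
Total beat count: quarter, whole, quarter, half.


Reasoning:
Beat values:
  quarter = 1 beat
  whole = 4 beats
  quarter = 1 beat
  half = 2 beats
Sum = 1 + 4 + 1 + 2
= 8 beats


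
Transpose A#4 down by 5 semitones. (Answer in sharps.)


Reasoning:
A#4: chromatic position 10 in octave 4 → absolute = 4×12 + 10 = 58
Transpose down 5: 58 - 5 = 53
53 = 4×12 + 5 → F in octave 4
Result = F4


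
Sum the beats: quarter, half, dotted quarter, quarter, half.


Solution.
Beat values:
  quarter = 1 beat
  half = 2 beats
  dotted quarter = 1.5 beats
  quarter = 1 beat
  half = 2 beats
Sum = 1 + 2 + 1.5 + 1 + 2
= 7.5 beats


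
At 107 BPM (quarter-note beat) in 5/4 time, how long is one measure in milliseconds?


Quarter-note beat duration = 60000 / 107 ms
Beats per measure (5/4) = 5
One measure = 5 × 60000 / 107 = 300000 / 107 ms
= 2803.7 ms


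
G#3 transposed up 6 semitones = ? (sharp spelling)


Working:
G#3: chromatic position 8 in octave 3 → absolute = 3×12 + 8 = 44
Transpose up 6: 44 + 6 = 50
50 = 4×12 + 2 → D in octave 4
Result = D4


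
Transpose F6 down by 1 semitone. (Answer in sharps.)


Reasoning:
F6: chromatic position 5 in octave 6 → absolute = 6×12 + 5 = 77
Transpose down 1: 77 - 1 = 76
76 = 6×12 + 4 → E in octave 6
Result = E6


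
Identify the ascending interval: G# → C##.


Reasoning:
Letter names: G → C spans 4 letter names → a 4th
Semitones: G# → C## = 6 half-steps
A 4th of 6 semitones is an augmented 4th
= augmented 4th


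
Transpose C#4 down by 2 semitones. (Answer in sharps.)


Step by step:
C#4: chromatic position 1 in octave 4 → absolute = 4×12 + 1 = 49
Transpose down 2: 49 - 2 = 47
47 = 3×12 + 11 → B in octave 3
Result = B3


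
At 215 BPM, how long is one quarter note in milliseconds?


Step by step:
One quarter-note beat = 60000 / BPM = 60000 / 215 ms
Duration = 60000 / 215
= 279.1 ms


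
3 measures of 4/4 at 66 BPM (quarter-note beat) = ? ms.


Working:
Quarter-note beat duration = 60000 / 66 ms
Beats per measure (4/4) = 4
One measure = 4 × 60000 / 66 = 240000 / 66 ms
3 measures = 3 × 240000 / 66 = 720000 / 66
= 10909.1 ms


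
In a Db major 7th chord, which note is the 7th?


Solution.
Major 7th chord = root + major 3rd + perfect 5th + major 7th
Seventh chords stack in thirds, so the letter names are D-F-A-C
Root: Db
Major 3rd above Db: F
Perfect 5th above Db: Ab
Major 7th above Db: C
The 7th = C


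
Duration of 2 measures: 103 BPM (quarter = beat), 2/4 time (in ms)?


Quarter-note beat duration = 60000 / 103 ms
Beats per measure (2/4) = 2
One measure = 2 × 60000 / 103 = 120000 / 103 ms
2 measures = 2 × 120000 / 103 = 240000 / 103
= 2330.1 ms


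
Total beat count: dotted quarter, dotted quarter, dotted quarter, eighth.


Working:
Beat values:
  dotted quarter = 1.5 beats
  dotted quarter = 1.5 beats
  dotted quarter = 1.5 beats
  eighth = 0.5 beats
Sum = 1.5 + 1.5 + 1.5 + 0.5
= 5 beats


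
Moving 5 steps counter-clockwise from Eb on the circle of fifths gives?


Reasoning:
Each counter-clockwise step moves down a perfect 5th (= up a perfect 4th)
From Eb: Eb → Ab → Db → F#/Gb → B → E
= E


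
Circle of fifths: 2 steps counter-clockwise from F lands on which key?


Working:
Each counter-clockwise step moves down a perfect 5th (= up a perfect 4th)
From F: F → Bb → Eb
= Eb


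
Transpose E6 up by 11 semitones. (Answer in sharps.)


Solution.
E6: chromatic position 4 in octave 6 → absolute = 6×12 + 4 = 76
Transpose up 11: 76 + 11 = 87
87 = 7×12 + 3 → D# in octave 7
Result = D#7


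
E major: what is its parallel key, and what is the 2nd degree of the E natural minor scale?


Step by step:
Parallel keys share the same tonic but differ in mode
E major → parallel is E minor
E natural minor scale: E F# G A B C D
= E minor; 2nd degree = F#


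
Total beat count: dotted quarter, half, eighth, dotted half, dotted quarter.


Beat values:
  dotted quarter = 1.5 beats
  half = 2 beats
  eighth = 0.5 beats
  dotted half = 3 beats
  dotted quarter = 1.5 beats
Sum = 1.5 + 2 + 0.5 + 3 + 1.5
= 8.5 beats


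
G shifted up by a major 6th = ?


Solution.
major 6th: 6 letter names, 9 semitones
Letter: G + 5 → E
Pitch: G + 9 semitones, spelled as an E → E
= E


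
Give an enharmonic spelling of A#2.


Working:
Enharmonic notes sound the same pitch but are spelled with different letter names
A# and Bb name the same pitch class
= Bb2


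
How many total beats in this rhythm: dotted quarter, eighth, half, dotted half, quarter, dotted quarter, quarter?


Step by step:
Beat values:
  dotted quarter = 1.5 beats
  eighth = 0.5 beats
  half = 2 beats
  dotted half = 3 beats
  quarter = 1 beat
  dotted quarter = 1.5 beats
  quarter = 1 beat
Sum = 1.5 + 0.5 + 2 + 3 + 1 + 1.5 + 1
= 10.5 beats


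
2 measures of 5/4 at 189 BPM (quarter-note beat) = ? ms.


Quarter-note beat duration = 60000 / 189 ms
Beats per measure (5/4) = 5
One measure = 5 × 60000 / 189 = 300000 / 189 ms
2 measures = 2 × 300000 / 189 = 600000 / 189
= 3174.6 ms


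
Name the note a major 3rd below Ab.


Step by step:
A 3rd spans 3 letter names, so from A we land on F
A major 3rd = 4 semitones below Ab
Spell F at that pitch: Fb
= Fb


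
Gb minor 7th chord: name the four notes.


Minor 7th chord = root + minor 3rd + perfect 5th + minor 7th
Seventh chords stack in thirds, so the letter names are G-B-D-F
Root: Gb
Minor 3rd above Gb: Bbb
Perfect 5th above Gb: Db
Minor 7th above Gb: Fb
Chord = Gb Bbb Db Fb


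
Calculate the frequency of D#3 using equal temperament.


Reasoning:
f = 440 × 2^(n/12) where n = semitones from A4
D#3: -18 semitones from A4
f = 440 × 2^(-18/12)
f = 155.56 Hz


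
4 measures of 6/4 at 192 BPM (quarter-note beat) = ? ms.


Quarter-note beat duration = 60000 / 192 ms
Beats per measure (6/4) = 6
One measure = 6 × 60000 / 192 = 360000 / 192 ms
4 measures = 4 × 360000 / 192 = 1440000 / 192
= 7500.0 ms


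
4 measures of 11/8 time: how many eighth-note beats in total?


Step by step:
Time signature 11/8: the bottom number 8 means the eighth note gets one count
The top number 11 means 11 eighth-note beats per measure
Total = 11 × 4 measures
= 44 eighth-note beats


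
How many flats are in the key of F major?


Let's work it out.
Flat major keys: C(0), F(1), Bb(2), Eb(3), Ab(4), Db(5), Gb(6), Cb(7)
F major has 1 flat
Order of flats: Bb Eb Ab Db Gb Cb Fb → first 1: Bb
= 1 flat


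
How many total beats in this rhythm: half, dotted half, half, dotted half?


Solution.
Beat values:
  half = 2 beats
  dotted half = 3 beats
  half = 2 beats
  dotted half = 3 beats
Sum = 2 + 3 + 2 + 3
= 10 beats


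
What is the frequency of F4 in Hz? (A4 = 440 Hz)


Step by step:
f = 440 × 2^(n/12) where n = semitones from A4
F4: -4 semitones from A4
f = 440 × 2^(-4/12)
f = 349.23 Hz


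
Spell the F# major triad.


Major triad = root + major 3rd (4 semitones) + perfect 5th (7 semitones)
A triad on F# stacks thirds, so the chord tones use letter names F-A-C
Root: F#
Major 3rd above F#: A#
Perfect 5th above F#: C#
Chord = F# A# C#


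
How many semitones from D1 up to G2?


Absolute semitone position = octave×12 + chromatic position
D1: 1×12 + 2 = 14
G2: 2×12 + 7 = 31
Difference = 31 - 14 = 17
= 17 semitones


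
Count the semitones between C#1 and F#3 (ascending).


Solution.
Absolute semitone position = octave×12 + chromatic position
C#1: 1×12 + 1 = 13
F#3: 3×12 + 6 = 42
Difference = 42 - 13 = 29
= 29 semitones


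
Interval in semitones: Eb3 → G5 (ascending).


Absolute semitone position = octave×12 + chromatic position
Eb3: 3×12 + 3 = 39
G5: 5×12 + 7 = 67
Difference = 67 - 39 = 28
= 28 semitones


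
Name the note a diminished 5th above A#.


Solution.
A 5th spans 5 letter names, so from A we land on E
A diminished 5th = 6 semitones above A#
Spell E at that pitch: E
= E


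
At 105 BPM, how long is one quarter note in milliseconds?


Let's work it out.
One quarter-note beat = 60000 / BPM = 60000 / 105 ms
Duration = 60000 / 105
= 571.4 ms


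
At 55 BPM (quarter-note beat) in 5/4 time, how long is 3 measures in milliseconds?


Quarter-note beat duration = 60000 / 55 ms
Beats per measure (5/4) = 5
One measure = 5 × 60000 / 55 = 300000 / 55 ms
3 measures = 3 × 300000 / 55 = 900000 / 55
= 16363.6 ms


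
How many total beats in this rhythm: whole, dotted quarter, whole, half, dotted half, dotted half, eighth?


Beat values:
  whole = 4 beats
  dotted quarter = 1.5 beats
  whole = 4 beats
  half = 2 beats
  dotted half = 3 beats
  dotted half = 3 beats
  eighth = 0.5 beats
Sum = 4 + 1.5 + 4 + 2 + 3 + 3 + 0.5
= 18 beats


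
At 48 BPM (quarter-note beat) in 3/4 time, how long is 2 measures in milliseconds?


Quarter-note beat duration = 60000 / 48 ms
Beats per measure (3/4) = 3
One measure = 3 × 60000 / 48 = 180000 / 48 ms
2 measures = 2 × 180000 / 48 = 360000 / 48
= 7500.0 ms


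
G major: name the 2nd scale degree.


Solution.
Major scale pattern: W-W-H-W-W-W-H (2-2-1-2-2-2-1 semitones)
Starting from G:
  G + 2 semitones → A
  A + 2 semitones → B
  B + 1 semitone → C
  C + 2 semitones → D
  D + 2 semitones → E
  E + 2 semitones → F#
  F# + 1 semitone → G
Scale: G A B C D E F#
Degree 2 = A


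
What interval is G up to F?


Letter names: G → F spans 7 letter names → a 7th
Semitones: G → F = 10 half-steps
A 7th of 10 semitones is a minor 7th
= minor 7th


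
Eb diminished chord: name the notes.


Diminished triad = root + minor 3rd (3 semitones) + diminished 5th (6 semitones)
A triad on Eb stacks thirds, so the chord tones use letter names E-G-B
Root: Eb
Minor 3rd above Eb: Gb
Diminished 5th above Eb: Bbb
Chord = Eb Gb Bbb


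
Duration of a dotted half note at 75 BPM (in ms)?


Solution.
One quarter-note beat = 60000 / BPM = 60000 / 75 ms
Dotted half note = 3 × quarter note
Duration = 3 × 60000 / 75 = 180000 / 75
= 2400.0 ms


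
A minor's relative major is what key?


The relative major shares the key signature and is a minor 3rd above the minor tonic
A minor 3rd above A is C
→ relative major of A minor is C major
= C major


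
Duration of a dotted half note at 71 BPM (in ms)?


Let's work it out.
One quarter-note beat = 60000 / BPM = 60000 / 71 ms
Dotted half note = 3 × quarter note
Duration = 3 × 60000 / 71 = 180000 / 71
= 2535.2 ms


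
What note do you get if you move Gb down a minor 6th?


minor 6th: 6 letter names, 8 semitones
Letter: G - 5 → B
Pitch: Gb - 8 semitones, spelled as a B → Bb
= Bb


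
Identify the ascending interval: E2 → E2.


Solution.
Letter names: E → E spans 1 letter name → a unison
Semitones: E2 → E2 = 0 half-steps
A unison of 0 semitones is a perfect unison
= perfect unison


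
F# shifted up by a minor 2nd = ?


Working:
minor 2nd: 2 letter names, 1 semitones
Letter: F + 1 → G
Pitch: F# + 1 semitones, spelled as a G → G
= G


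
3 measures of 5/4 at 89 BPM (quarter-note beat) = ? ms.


Step by step:
Quarter-note beat duration = 60000 / 89 ms
Beats per measure (5/4) = 5
One measure = 5 × 60000 / 89 = 300000 / 89 ms
3 measures = 3 × 300000 / 89 = 900000 / 89
= 10112.4 ms


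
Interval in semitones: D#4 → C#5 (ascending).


Absolute semitone position = octave×12 + chromatic position
D#4: 4×12 + 3 = 51
C#5: 5×12 + 1 = 61
Difference = 61 - 51 = 10
= 10 semitones


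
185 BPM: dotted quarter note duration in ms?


One quarter-note beat = 60000 / BPM = 60000 / 185 ms
Dotted quarter note = 3/2 × quarter note
Duration = 3/2 × 60000 / 185 = 90000 / 185
= 486.5 ms


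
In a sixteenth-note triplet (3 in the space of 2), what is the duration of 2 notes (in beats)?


Triplet: 3 notes occupy the space of 2 sixteenth notes
Space = 2 × 1/4 = 1/2 beats
Each triplet note = 1/2 / 3 = 1/6 beats
2 notes = 2 × 1/6 = 1/3
= 1/3 beats


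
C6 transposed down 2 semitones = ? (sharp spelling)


Let's work it out.
C6: chromatic position 0 in octave 6 → absolute = 6×12 + 0 = 72
Transpose down 2: 72 - 2 = 70
70 = 5×12 + 10 → A# in octave 5
Result = A#5


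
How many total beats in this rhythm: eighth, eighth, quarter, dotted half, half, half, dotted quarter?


Working:
Beat values:
  eighth = 0.5 beats
  eighth = 0.5 beats
  quarter = 1 beat
  dotted half = 3 beats
  half = 2 beats
  half = 2 beats
  dotted quarter = 1.5 beats
Sum = 0.5 + 0.5 + 1 + 3 + 2 + 2 + 1.5
= 10.5 beats


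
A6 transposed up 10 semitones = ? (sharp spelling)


Let's work it out.
A6: chromatic position 9 in octave 6 → absolute = 6×12 + 9 = 81
Transpose up 10: 81 + 10 = 91
91 = 7×12 + 7 → G in octave 7
Result = G7


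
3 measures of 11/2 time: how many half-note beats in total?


Reasoning:
Time signature 11/2: the bottom number 2 means the half note gets one count
The top number 11 means 11 half-note beats per measure
Total = 11 × 3 measures
= 33 half-note beats


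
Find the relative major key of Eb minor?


The relative major shares the key signature and is a minor 3rd above the minor tonic
A minor 3rd above Eb is Gb
→ relative major of Eb minor is Gb major
= Gb major


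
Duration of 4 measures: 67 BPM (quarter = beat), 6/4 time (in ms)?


Reasoning:
Quarter-note beat duration = 60000 / 67 ms
Beats per measure (6/4) = 6
One measure = 6 × 60000 / 67 = 360000 / 67 ms
4 measures = 4 × 360000 / 67 = 1440000 / 67
= 21492.5 ms


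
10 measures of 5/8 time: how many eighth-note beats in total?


Reasoning:
Time signature 5/8: the bottom number 8 means the eighth note gets one count
The top number 5 means 5 eighth-note beats per measure
Total = 5 × 10 measures
= 50 eighth-note beats


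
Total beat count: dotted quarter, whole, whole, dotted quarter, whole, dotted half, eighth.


Let's work it out.
Beat values:
  dotted quarter = 1.5 beats
  whole = 4 beats
  whole = 4 beats
  dotted quarter = 1.5 beats
  whole = 4 beats
  dotted half = 3 beats
  eighth = 0.5 beats
Sum = 1.5 + 4 + 4 + 1.5 + 4 + 3 + 0.5
= 18.5 beats


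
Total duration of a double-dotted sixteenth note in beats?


Base sixteenth note = 1/4 beats
Dot 1 adds half the previous value: +1/8
Dot 2 adds half the previous value: +1/16
One double-dotted sixteenth = 1/4 + 1/8 + 1/16 = 7/16
= 7/16 beats


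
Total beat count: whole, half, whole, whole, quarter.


Working:
Beat values:
  whole = 4 beats
  half = 2 beats
  whole = 4 beats
  whole = 4 beats
  quarter = 1 beat
Sum = 4 + 2 + 4 + 4 + 1
= 15 beats


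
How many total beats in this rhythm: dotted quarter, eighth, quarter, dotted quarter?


Beat values:
  dotted quarter = 1.5 beats
  eighth = 0.5 beats
  quarter = 1 beat
  dotted quarter = 1.5 beats
Sum = 1.5 + 0.5 + 1 + 1.5
= 4.5 beats


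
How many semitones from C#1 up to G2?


Absolute semitone position = octave×12 + chromatic position
C#1: 1×12 + 1 = 13
G2: 2×12 + 7 = 31
Difference = 31 - 13 = 18
= 18 semitones


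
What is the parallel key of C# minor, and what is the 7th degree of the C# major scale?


Parallel keys share the same tonic but differ in mode
C# minor → parallel is C# major
C# major scale: C# D# E# F# G# A# B#
= C# major; 7th degree = B#


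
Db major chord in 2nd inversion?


Let's work it out.
Root position: Db F Ab
2nd inversion: move root and 3rd up an octave
Bass note: Ab
Notes (bottom to top) = Ab Db F


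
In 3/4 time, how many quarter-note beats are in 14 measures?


Solution.
Time signature 3/4: the bottom number 4 means the quarter note gets one count
The top number 3 means 3 quarter-note beats per measure
Total = 3 × 14 measures
= 42 quarter-note beats


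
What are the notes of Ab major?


Reasoning:
Major scale pattern: W-W-H-W-W-W-H (2-2-1-2-2-2-1 semitones)
Starting from Ab:
  Ab + 2 semitones → Bb
  Bb + 2 semitones → C
  C + 1 semitone → Db
  Db + 2 semitones → Eb
  Eb + 2 semitones → F
  F + 2 semitones → G
  G + 1 semitone → Ab
Scale = Ab Bb C Db Eb F G


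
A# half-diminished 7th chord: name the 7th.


Half-diminished 7th chord = root + minor 3rd + diminished 5th + minor 7th
Seventh chords stack in thirds, so the letter names are A-C-E-G
Root: A#
Minor 3rd above A#: C#
Diminished 5th above A#: E
Minor 7th above A#: G#
The 7th = G#


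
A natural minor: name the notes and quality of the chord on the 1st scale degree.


Reasoning:
A natural minor scale: A B C D E F G
Diatonic triad on degree 1 stacks scale notes 1, 3, 5: A C E
A→C = 3 semitones; A→E = 7 semitones → minor triad
= A C E (minor)


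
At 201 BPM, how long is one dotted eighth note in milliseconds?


Solution.
One quarter-note beat = 60000 / BPM = 60000 / 201 ms
Dotted eighth note = 3/4 × quarter note
Duration = 3/4 × 60000 / 201 = 45000 / 201
= 223.9 ms


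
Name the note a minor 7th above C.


Working:
A 7th spans 7 letter names, so from C we land on B
A minor 7th = 10 semitones above C
Spell B at that pitch: Bb
= Bb


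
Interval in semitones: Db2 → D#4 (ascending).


Reasoning:
Absolute semitone position = octave×12 + chromatic position
Db2: 2×12 + 1 = 25
D#4: 4×12 + 3 = 51
Difference = 51 - 25 = 26
= 26 semitones


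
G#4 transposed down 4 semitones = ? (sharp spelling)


Solution.
G#4: chromatic position 8 in octave 4 → absolute = 4×12 + 8 = 56
Transpose down 4: 56 - 4 = 52
52 = 4×12 + 4 → E in octave 4
Result = E4


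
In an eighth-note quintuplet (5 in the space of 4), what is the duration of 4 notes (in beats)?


Solution.
Quintuplet: 5 notes occupy the space of 4 eighth notes
Space = 4 × 1/2 = 2 beats
Each quintuplet note = 2 / 5 = 2/5 beats
4 notes = 4 × 2/5 = 8/5
= 8/5 beats


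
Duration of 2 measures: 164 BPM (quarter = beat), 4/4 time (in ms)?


Quarter-note beat duration = 60000 / 164 ms
Beats per measure (4/4) = 4
One measure = 4 × 60000 / 164 = 240000 / 164 ms
2 measures = 2 × 240000 / 164 = 480000 / 164
= 2926.8 ms


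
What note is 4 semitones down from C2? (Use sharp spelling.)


C2: chromatic position 0 in octave 2 → absolute = 2×12 + 0 = 24
Transpose down 4: 24 - 4 = 20
20 = 1×12 + 8 → G# in octave 1
Result = G#1


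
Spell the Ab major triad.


Major triad = root + major 3rd (4 semitones) + perfect 5th (7 semitones)
A triad on Ab stacks thirds, so the chord tones use letter names A-C-E
Root: Ab
Major 3rd above Ab: C
Perfect 5th above Ab: Eb
Chord = Ab C Eb


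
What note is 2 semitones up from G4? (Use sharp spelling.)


Solution.
G4: chromatic position 7 in octave 4 → absolute = 4×12 + 7 = 55
Transpose up 2: 55 + 2 = 57
57 = 4×12 + 9 → A in octave 4
Result = A4


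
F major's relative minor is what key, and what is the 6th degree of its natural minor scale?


The relative minor shares the major's key signature and starts on its 6th degree
6th degree = a major 6th above the tonic; a major 6th above F is D
→ relative minor of F major is D minor
D natural minor scale: D E F G A Bb C
= D minor; 6th degree = Bb


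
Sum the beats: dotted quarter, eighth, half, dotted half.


Step by step:
Beat values:
  dotted quarter = 1.5 beats
  eighth = 0.5 beats
  half = 2 beats
  dotted half = 3 beats
Sum = 1.5 + 0.5 + 2 + 3
= 7 beats


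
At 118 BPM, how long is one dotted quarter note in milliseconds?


Solution.
One quarter-note beat = 60000 / BPM = 60000 / 118 ms
Dotted quarter note = 3/2 × quarter note
Duration = 3/2 × 60000 / 118 = 90000 / 118
= 762.7 ms


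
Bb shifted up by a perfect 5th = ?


Step by step:
perfect 5th: 5 letter names, 7 semitones
Letter: B + 4 → F
Pitch: Bb + 7 semitones, spelled as an F → F
= F


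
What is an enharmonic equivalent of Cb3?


Enharmonic notes sound the same pitch but are spelled with different letter names
Cb and B name the same pitch class
Octave numbers change at C, so Cb3 = B2
= B2


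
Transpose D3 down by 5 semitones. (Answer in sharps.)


Solution.
D3: chromatic position 2 in octave 3 → absolute = 3×12 + 2 = 38
Transpose down 5: 38 - 5 = 33
33 = 2×12 + 9 → A in octave 2
Result = A2


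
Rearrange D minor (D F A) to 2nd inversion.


Working:
Root position: D F A
2nd inversion: move root and 3rd up an octave
Bass note: A
Notes (bottom to top) = A D F


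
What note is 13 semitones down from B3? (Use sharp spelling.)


B3: chromatic position 11 in octave 3 → absolute = 3×12 + 11 = 47
Transpose down 13: 47 - 13 = 34
34 = 2×12 + 10 → A# in octave 2
Result = A#2


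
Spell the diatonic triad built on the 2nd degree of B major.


Working:
B major scale: B C# D# E F# G# A#
Diatonic triad on degree 2 stacks scale notes 2, 4, 6: C# E G#
C#→E = 3 semitones; C#→G# = 7 semitones → minor triad
= C# E G# (minor)


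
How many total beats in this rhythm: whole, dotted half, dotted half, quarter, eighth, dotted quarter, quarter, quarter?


Let's work it out.
Beat values:
  whole = 4 beats
  dotted half = 3 beats
  dotted half = 3 beats
  quarter = 1 beat
  eighth = 0.5 beats
  dotted quarter = 1.5 beats
  quarter = 1 beat
  quarter = 1 beat
Sum = 4 + 3 + 3 + 1 + 0.5 + 1.5 + 1 + 1
= 15 beats


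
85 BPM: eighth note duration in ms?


Let's work it out.
One quarter-note beat = 60000 / BPM = 60000 / 85 ms
Eighth note = 1/2 × quarter note
Duration = 1/2 × 60000 / 85 = 30000 / 85
= 352.9 ms


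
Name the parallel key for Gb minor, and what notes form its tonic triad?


Step by step:
Parallel keys share the same tonic but differ in mode
Gb minor → parallel is Gb major
Tonic triad of Gb major = Gb Bb Db
= Gb major; triad = Gb Bb Db


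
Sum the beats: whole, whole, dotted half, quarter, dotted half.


Beat values:
  whole = 4 beats
  whole = 4 beats
  dotted half = 3 beats
  quarter = 1 beat
  dotted half = 3 beats
Sum = 4 + 4 + 3 + 1 + 3
= 15 beats


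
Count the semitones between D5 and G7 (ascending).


Absolute semitone position = octave×12 + chromatic position
D5: 5×12 + 2 = 62
G7: 7×12 + 7 = 91
Difference = 91 - 62 = 29
= 29 semitones


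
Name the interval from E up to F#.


Solution.
Letter names: E → F spans 2 letter names → a 2nd
Semitones: E → F# = 2 half-steps
A 2nd of 2 semitones is a major 2nd
= major 2nd


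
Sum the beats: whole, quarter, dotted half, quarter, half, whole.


Beat values:
  whole = 4 beats
  quarter = 1 beat
  dotted half = 3 beats
  quarter = 1 beat
  half = 2 beats
  whole = 4 beats
Sum = 4 + 1 + 3 + 1 + 2 + 4
= 15 beats


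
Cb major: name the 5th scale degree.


Let's work it out.
Major scale pattern: W-W-H-W-W-W-H (2-2-1-2-2-2-1 semitones)
Starting from Cb:
  Cb + 2 semitones → Db
  Db + 2 semitones → Eb
  Eb + 1 semitone → Fb
  Fb + 2 semitones → Gb
  Gb + 2 semitones → Ab
  Ab + 2 semitones → Bb
  Bb + 1 semitone → Cb
Scale: Cb Db Eb Fb Gb Ab Bb
Degree 5 = Gb


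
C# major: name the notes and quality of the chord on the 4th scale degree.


Step by step:
C# major scale: C# D# E# F# G# A# B#
Diatonic triad on degree 4 stacks scale notes 4, 6, 1: F# A# C#
F#→A# = 4 semitones; F#→C# = 7 semitones → major triad
= F# A# C# (major)


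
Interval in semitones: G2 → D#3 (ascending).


Absolute semitone position = octave×12 + chromatic position
G2: 2×12 + 7 = 31
D#3: 3×12 + 3 = 39
Difference = 39 - 31 = 8
= 8 semitones


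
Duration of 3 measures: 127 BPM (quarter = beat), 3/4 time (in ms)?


Let's work it out.
Quarter-note beat duration = 60000 / 127 ms
Beats per measure (3/4) = 3
One measure = 3 × 60000 / 127 = 180000 / 127 ms
3 measures = 3 × 180000 / 127 = 540000 / 127
= 4252.0 ms


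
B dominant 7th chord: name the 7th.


Step by step:
Dominant 7th chord = root + major 3rd + perfect 5th + minor 7th
Seventh chords stack in thirds, so the letter names are B-D-F-A
Root: B
Major 3rd above B: D#
Perfect 5th above B: F#
Minor 7th above B: A
The 7th = A


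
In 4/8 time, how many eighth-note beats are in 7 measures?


Time signature 4/8: the bottom number 8 means the eighth note gets one count
The top number 4 means 4 eighth-note beats per measure
Total = 4 × 7 measures
= 28 eighth-note beats


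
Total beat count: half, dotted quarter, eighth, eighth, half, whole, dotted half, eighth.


Step by step:
Beat values:
  half = 2 beats
  dotted quarter = 1.5 beats
  eighth = 0.5 beats
  eighth = 0.5 beats
  half = 2 beats
  whole = 4 beats
  dotted half = 3 beats
  eighth = 0.5 beats
Sum = 2 + 1.5 + 0.5 + 0.5 + 2 + 4 + 3 + 0.5
= 14 beats


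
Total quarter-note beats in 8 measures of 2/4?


Reasoning:
Time signature 2/4: the bottom number 4 means the quarter note gets one count
The top number 2 means 2 quarter-note beats per measure
Total = 2 × 8 measures
= 16 quarter-note beats


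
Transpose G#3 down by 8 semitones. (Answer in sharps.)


Working:
G#3: chromatic position 8 in octave 3 → absolute = 3×12 + 8 = 44
Transpose down 8: 44 - 8 = 36
36 = 3×12 + 0 → C in octave 3
Result = C3


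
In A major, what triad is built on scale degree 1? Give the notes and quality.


Working:
A major scale: A B C# D E F# G#
Diatonic triad on degree 1 stacks scale notes 1, 3, 5: A C# E
A→C# = 4 semitones; A→E = 7 semitones → major triad
= A C# E (major)


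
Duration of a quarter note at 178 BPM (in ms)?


Working:
One quarter-note beat = 60000 / BPM = 60000 / 178 ms
Duration = 60000 / 178
= 337.1 ms


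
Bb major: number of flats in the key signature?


Flat major keys: C(0), F(1), Bb(2), Eb(3), Ab(4), Db(5), Gb(6), Cb(7)
Bb major has 2 flats
Order of flats: Bb Eb Ab Db Gb Cb Fb → first 2: Bb, Eb
= 2 flats


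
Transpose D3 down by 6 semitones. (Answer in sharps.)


Reasoning:
D3: chromatic position 2 in octave 3 → absolute = 3×12 + 2 = 38
Transpose down 6: 38 - 6 = 32
32 = 2×12 + 8 → G# in octave 2
Result = G#2


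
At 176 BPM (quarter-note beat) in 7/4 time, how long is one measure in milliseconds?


Let's work it out.
Quarter-note beat duration = 60000 / 176 ms
Beats per measure (7/4) = 7
One measure = 7 × 60000 / 176 = 420000 / 176 ms
= 2386.4 ms


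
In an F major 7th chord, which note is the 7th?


Working:
Major 7th chord = root + major 3rd + perfect 5th + major 7th
Seventh chords stack in thirds, so the letter names are F-A-C-E
Root: F
Major 3rd above F: A
Perfect 5th above F: C
Major 7th above F: E
The 7th = E


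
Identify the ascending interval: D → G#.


Step by step:
Letter names: D → G spans 4 letter names → a 4th
Semitones: D → G# = 6 half-steps
A 4th of 6 semitones is an augmented 4th
= augmented 4th


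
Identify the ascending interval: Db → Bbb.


Working:
Letter names: D → B spans 6 letter names → a 6th
Semitones: Db → Bbb = 8 half-steps
A 6th of 8 semitones is a minor 6th
= minor 6th


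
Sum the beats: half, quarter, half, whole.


Reasoning:
Beat values:
  half = 2 beats
  quarter = 1 beat
  half = 2 beats
  whole = 4 beats
Sum = 2 + 1 + 2 + 4
= 9 beats


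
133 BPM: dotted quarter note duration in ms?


One quarter-note beat = 60000 / BPM = 60000 / 133 ms
Dotted quarter note = 3/2 × quarter note
Duration = 3/2 × 60000 / 133 = 90000 / 133
= 676.7 ms


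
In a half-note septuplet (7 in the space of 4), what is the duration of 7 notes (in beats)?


Solution.
Septuplet: 7 notes occupy the space of 4 half notes
Space = 4 × 2 = 8 beats
Each septuplet note = 8 / 7 = 8/7 beats
7 notes = 7 × 8/7 = 8
= 8 beats


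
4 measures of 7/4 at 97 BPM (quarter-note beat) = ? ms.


Reasoning:
Quarter-note beat duration = 60000 / 97 ms
Beats per measure (7/4) = 7
One measure = 7 × 60000 / 97 = 420000 / 97 ms
4 measures = 4 × 420000 / 97 = 1680000 / 97
= 17319.6 ms


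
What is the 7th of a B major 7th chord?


Solution.
Major 7th chord = root + major 3rd + perfect 5th + major 7th
Seventh chords stack in thirds, so the letter names are B-D-F-A
Root: B
Major 3rd above B: D#
Perfect 5th above B: F#
Major 7th above B: A#
The 7th = A#


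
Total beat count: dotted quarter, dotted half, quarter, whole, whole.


Beat values:
  dotted quarter = 1.5 beats
  dotted half = 3 beats
  quarter = 1 beat
  whole = 4 beats
  whole = 4 beats
Sum = 1.5 + 3 + 1 + 4 + 4
= 13.5 beats


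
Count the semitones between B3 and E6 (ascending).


Absolute semitone position = octave×12 + chromatic position
B3: 3×12 + 11 = 47
E6: 6×12 + 4 = 76
Difference = 76 - 47 = 29
= 29 semitones


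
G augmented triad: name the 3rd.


Reasoning:
Augmented triad = root + major 3rd (4 semitones) + augmented 5th (8 semitones)
A triad on G stacks thirds, so the chord tones use letter names G-B-D
Root: G
Major 3rd above G: B
Augmented 5th above G: D#
The 3rd = B


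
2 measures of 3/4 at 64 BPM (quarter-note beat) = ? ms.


Let's work it out.
Quarter-note beat duration = 60000 / 64 ms
Beats per measure (3/4) = 3
One measure = 3 × 60000 / 64 = 180000 / 64 ms
2 measures = 2 × 180000 / 64 = 360000 / 64
= 5625.0 ms


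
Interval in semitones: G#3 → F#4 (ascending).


Reasoning:
Absolute semitone position = octave×12 + chromatic position
G#3: 3×12 + 8 = 44
F#4: 4×12 + 6 = 54
Difference = 54 - 44 = 10
= 10 semitones


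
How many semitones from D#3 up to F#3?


Absolute semitone position = octave×12 + chromatic position
D#3: 3×12 + 3 = 39
F#3: 3×12 + 6 = 42
Difference = 42 - 39 = 3
= 3 semitones


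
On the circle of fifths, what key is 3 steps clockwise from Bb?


Let's work it out.
Each clockwise step on the circle of fifths moves up a perfect 5th
From Bb: Bb → F → C → G
= G


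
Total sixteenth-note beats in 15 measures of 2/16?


Time signature 2/16: the bottom number 16 means the sixteenth note gets one count
The top number 2 means 2 sixteenth-note beats per measure
Total = 2 × 15 measures
= 30 sixteenth-note beats


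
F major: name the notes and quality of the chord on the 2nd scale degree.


Step by step:
F major scale: F G A Bb C D E
Diatonic triad on degree 2 stacks scale notes 2, 4, 6: G Bb D
G→Bb = 3 semitones; G→D = 7 semitones → minor triad
= G Bb D (minor)


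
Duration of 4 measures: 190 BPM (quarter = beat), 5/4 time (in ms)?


Quarter-note beat duration = 60000 / 190 ms
Beats per measure (5/4) = 5
One measure = 5 × 60000 / 190 = 300000 / 190 ms
4 measures = 4 × 300000 / 190 = 1200000 / 190
= 6315.8 ms


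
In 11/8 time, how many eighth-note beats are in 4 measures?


Working:
Time signature 11/8: the bottom number 8 means the eighth note gets one count
The top number 11 means 11 eighth-note beats per measure
Total = 11 × 4 measures
= 44 eighth-note beats


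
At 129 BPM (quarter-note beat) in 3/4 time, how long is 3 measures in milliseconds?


Step by step:
Quarter-note beat duration = 60000 / 129 ms
Beats per measure (3/4) = 3
One measure = 3 × 60000 / 129 = 180000 / 129 ms
3 measures = 3 × 180000 / 129 = 540000 / 129
= 4186.0 ms


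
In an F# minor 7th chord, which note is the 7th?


Step by step:
Minor 7th chord = root + minor 3rd + perfect 5th + minor 7th
Seventh chords stack in thirds, so the letter names are F-A-C-E
Root: F#
Minor 3rd above F#: A
Perfect 5th above F#: C#
Minor 7th above F#: E
The 7th = E


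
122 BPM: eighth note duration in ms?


Let's work it out.
One quarter-note beat = 60000 / BPM = 60000 / 122 ms
Eighth note = 1/2 × quarter note
Duration = 1/2 × 60000 / 122 = 30000 / 122
= 245.9 ms


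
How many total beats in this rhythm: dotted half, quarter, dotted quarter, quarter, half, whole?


Let's work it out.
Beat values:
  dotted half = 3 beats
  quarter = 1 beat
  dotted quarter = 1.5 beats
  quarter = 1 beat
  half = 2 beats
  whole = 4 beats
Sum = 3 + 1 + 1.5 + 1 + 2 + 4
= 12.5 beats


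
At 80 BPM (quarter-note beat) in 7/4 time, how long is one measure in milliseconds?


Solution.
Quarter-note beat duration = 60000 / 80 ms
Beats per measure (7/4) = 7
One measure = 7 × 60000 / 80 = 420000 / 80 ms
= 5250.0 ms


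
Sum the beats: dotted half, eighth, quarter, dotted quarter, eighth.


Beat values:
  dotted half = 3 beats
  eighth = 0.5 beats
  quarter = 1 beat
  dotted quarter = 1.5 beats
  eighth = 0.5 beats
Sum = 3 + 0.5 + 1 + 1.5 + 0.5
= 6.5 beats


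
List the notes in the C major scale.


Step by step:
Major scale pattern: W-W-H-W-W-W-H (2-2-1-2-2-2-1 semitones)
Starting from C:
  C + 2 semitones → D
  D + 2 semitones → E
  E + 1 semitone → F
  F + 2 semitones → G
  G + 2 semitones → A
  A + 2 semitones → B
  B + 1 semitone → C
Scale = C D E F G A B


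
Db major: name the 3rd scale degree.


Solution.
Major scale pattern: W-W-H-W-W-W-H (2-2-1-2-2-2-1 semitones)
Starting from Db:
  Db + 2 semitones → Eb
  Eb + 2 semitones → F
  F + 1 semitone → Gb
  Gb + 2 semitones → Ab
  Ab + 2 semitones → Bb
  Bb + 2 semitones → C
  C + 1 semitone → Db
Scale: Db Eb F Gb Ab Bb C
Degree 3 = F


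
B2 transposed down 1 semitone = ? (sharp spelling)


Step by step:
B2: chromatic position 11 in octave 2 → absolute = 2×12 + 11 = 35
Transpose down 1: 35 - 1 = 34
34 = 2×12 + 10 → A# in octave 2
Result = A#2


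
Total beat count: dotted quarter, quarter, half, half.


Let's work it out.
Beat values:
  dotted quarter = 1.5 beats
  quarter = 1 beat
  half = 2 beats
  half = 2 beats
Sum = 1.5 + 1 + 2 + 2
= 6.5 beats


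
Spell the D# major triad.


Major triad = root + major 3rd (4 semitones) + perfect 5th (7 semitones)
A triad on D# stacks thirds, so the chord tones use letter names D-F-A
Root: D#
Major 3rd above D#: F##
Perfect 5th above D#: A#
Chord = D# F## A#


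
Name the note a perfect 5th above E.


Solution.
A 5th spans 5 letter names, so from E we land on B
A perfect 5th = 7 semitones above E
Spell B at that pitch: B
= B


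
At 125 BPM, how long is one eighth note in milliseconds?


One quarter-note beat = 60000 / BPM = 60000 / 125 ms
Eighth note = 1/2 × quarter note
Duration = 1/2 × 60000 / 125 = 30000 / 125
= 240.0 ms


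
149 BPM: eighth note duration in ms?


One quarter-note beat = 60000 / BPM = 60000 / 149 ms
Eighth note = 1/2 × quarter note
Duration = 1/2 × 60000 / 149 = 30000 / 149
= 201.3 ms


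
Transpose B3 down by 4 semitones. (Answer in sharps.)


Working:
B3: chromatic position 11 in octave 3 → absolute = 3×12 + 11 = 47
Transpose down 4: 47 - 4 = 43
43 = 3×12 + 7 → G in octave 3
Result = G3


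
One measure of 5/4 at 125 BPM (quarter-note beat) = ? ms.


Quarter-note beat duration = 60000 / 125 ms
Beats per measure (5/4) = 5
One measure = 5 × 60000 / 125 = 300000 / 125 ms
= 2400.0 ms


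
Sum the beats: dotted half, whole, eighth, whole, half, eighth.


Step by step:
Beat values:
  dotted half = 3 beats
  whole = 4 beats
  eighth = 0.5 beats
  whole = 4 beats
  half = 2 beats
  eighth = 0.5 beats
Sum = 3 + 4 + 0.5 + 4 + 2 + 0.5
= 14 beats


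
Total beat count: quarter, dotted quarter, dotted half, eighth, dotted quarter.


Beat values:
  quarter = 1 beat
  dotted quarter = 1.5 beats
  dotted half = 3 beats
  eighth = 0.5 beats
  dotted quarter = 1.5 beats
Sum = 1 + 1.5 + 3 + 0.5 + 1.5
= 7.5 beats


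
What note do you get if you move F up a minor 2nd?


Reasoning:
minor 2nd: 2 letter names, 1 semitones
Letter: F + 1 → G
Pitch: F + 1 semitones, spelled as a G → Gb
= Gb
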